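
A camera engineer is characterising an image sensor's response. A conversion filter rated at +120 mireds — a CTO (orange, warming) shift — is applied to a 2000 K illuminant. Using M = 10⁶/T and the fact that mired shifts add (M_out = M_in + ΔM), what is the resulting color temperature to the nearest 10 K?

M_in = 10⁶/2000 = 500.00 mireds.
M_out = 500.00 + (+120) = 620.00 mireds.
T_out = 10⁶/620.00 = 1612.9 K → 1610 K.

1610 K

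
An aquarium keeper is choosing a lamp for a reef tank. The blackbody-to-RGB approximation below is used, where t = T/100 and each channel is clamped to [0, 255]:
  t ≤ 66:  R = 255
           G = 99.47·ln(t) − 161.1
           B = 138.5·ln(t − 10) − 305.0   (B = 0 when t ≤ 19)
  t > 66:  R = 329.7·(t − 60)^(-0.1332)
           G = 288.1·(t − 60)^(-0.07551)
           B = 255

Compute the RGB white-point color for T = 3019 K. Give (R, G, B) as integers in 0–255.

t = 3019/100 = 30.19; the t ≤ 66 branch applies.
R = 255 by definition for t ≤ 66.
G = 99.47·ln 30.19 − 161.1 = 99.47·3.4075 − 161.1 = 177.845.
B = 138.5·ln(30.19 − 10) − 305.0 = 138.5·ln 20.19 − 305.0 = 138.5·3.0052 − 305.0 = 111.218.
Rounded: (255, 178, 111).

(255, 178, 111)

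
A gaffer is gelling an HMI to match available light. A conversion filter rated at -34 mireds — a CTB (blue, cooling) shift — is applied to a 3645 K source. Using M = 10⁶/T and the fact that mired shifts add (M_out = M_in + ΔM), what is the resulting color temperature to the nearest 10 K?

4160 K

M_in = 10⁶/3645 = 274.35 mireds.
M_out = 274.35 + (-34) = 240.35 mireds.
T_out = 10⁶/240.35 = 4160.6 K → 4160 K.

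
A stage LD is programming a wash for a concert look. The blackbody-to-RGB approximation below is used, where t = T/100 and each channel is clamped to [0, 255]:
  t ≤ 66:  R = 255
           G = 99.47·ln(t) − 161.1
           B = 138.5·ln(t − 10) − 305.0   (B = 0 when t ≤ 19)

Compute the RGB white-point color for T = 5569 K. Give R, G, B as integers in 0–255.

t = 5569/100 = 55.69; the t ≤ 66 branch applies.
R = 255 by definition for t ≤ 66.
G = 99.47·ln 55.69 − 161.1 = 99.47·4.0198 − 161.1 = 238.750.
B = 138.5·ln(55.69 − 10) − 305.0 = 138.5·ln 45.69 − 305.0 = 138.5·3.8219 − 305.0 = 224.330.
Rounded: (255, 239, 224).

R=255, G=239, B=224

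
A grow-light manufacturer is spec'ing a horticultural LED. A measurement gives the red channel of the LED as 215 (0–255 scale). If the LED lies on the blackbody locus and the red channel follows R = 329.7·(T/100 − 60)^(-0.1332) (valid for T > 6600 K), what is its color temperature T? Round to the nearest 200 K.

8400 K

(t − 60)^(-0.1332) = 215/329.7 = 0.65211.
t − 60 = 0.65211^(1/-0.1332) = 0.65211^(-7.508) = 24.774, so t = 84.774.
T = 100·t = 8477 K → 8400 K to the nearest 200 K.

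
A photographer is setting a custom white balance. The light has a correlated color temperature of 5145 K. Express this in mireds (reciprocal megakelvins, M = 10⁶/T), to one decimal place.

194.4 mireds

M = 10⁶ / 5145 = 194.363 → 194.4 mireds.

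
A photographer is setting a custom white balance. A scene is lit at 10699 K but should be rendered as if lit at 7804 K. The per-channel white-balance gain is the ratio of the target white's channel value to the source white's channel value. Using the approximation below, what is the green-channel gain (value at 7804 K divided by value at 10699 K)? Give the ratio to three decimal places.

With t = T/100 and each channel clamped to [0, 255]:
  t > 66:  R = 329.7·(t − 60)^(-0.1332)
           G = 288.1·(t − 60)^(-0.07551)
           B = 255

1.075

At 10699 K (t = 106.99):
  G = 288.1·(106.99 − 60)^(-0.07551) = 288.1·46.99^(-0.07551) = 288.1·0.74773 = 215.422.
At 7804 K (t = 78.04):
  G = 288.1·(78.04 − 60)^(-0.07551) = 288.1·18.04^(-0.07551) = 288.1·0.80379 = 231.571.
Gain = 231.571 / 215.422 = 1.0750 → 1.075.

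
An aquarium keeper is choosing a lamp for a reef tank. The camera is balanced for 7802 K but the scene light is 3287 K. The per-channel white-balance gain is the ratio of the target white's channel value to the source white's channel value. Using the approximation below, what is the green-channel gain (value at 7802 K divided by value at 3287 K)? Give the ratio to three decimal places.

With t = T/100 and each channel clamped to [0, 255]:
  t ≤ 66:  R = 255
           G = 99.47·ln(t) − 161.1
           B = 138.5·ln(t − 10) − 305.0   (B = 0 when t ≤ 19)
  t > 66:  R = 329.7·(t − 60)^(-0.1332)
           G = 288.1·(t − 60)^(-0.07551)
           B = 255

1.243

At 3287 K (t = 32.87):
  G = 99.47·ln 32.87 − 161.1 = 99.47·3.4926 − 161.1 = 186.305.
At 7802 K (t = 78.02):
  G = 288.1·(78.02 − 60)^(-0.07551) = 288.1·18.02^(-0.07551) = 288.1·0.80386 = 231.591.
Gain = 231.591 / 186.305 = 1.2431 → 1.243.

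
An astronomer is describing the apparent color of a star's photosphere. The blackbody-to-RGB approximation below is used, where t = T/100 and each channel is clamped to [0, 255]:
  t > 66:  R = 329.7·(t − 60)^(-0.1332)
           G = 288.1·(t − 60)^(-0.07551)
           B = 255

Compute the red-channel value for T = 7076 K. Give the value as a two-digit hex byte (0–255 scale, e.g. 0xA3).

0xF0

t = 7076/100 = 70.76; the t > 66 branch applies.
R = 329.7·(70.76 − 60)^(-0.1332) = 329.7·10.76^(-0.1332) = 329.7·0.72872 = 240.260.
Rounded: 240; in hex, 0xF0.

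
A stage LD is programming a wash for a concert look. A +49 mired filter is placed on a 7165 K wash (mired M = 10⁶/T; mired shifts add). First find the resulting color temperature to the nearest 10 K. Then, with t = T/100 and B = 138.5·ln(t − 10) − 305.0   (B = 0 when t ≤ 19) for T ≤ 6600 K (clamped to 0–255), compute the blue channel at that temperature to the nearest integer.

216

M_in = 10⁶/7165 = 139.57; M_out = 139.57 + (+49) = 188.57.
T_out = 10⁶/188.57 = 5303.1 K → 5300 K; t = 53.
B = 138.5·ln(53 − 10) − 305.0 = 138.5·ln 43 − 305.0 = 138.5·3.7612 − 305.0 = 215.926.
Rounded: 216.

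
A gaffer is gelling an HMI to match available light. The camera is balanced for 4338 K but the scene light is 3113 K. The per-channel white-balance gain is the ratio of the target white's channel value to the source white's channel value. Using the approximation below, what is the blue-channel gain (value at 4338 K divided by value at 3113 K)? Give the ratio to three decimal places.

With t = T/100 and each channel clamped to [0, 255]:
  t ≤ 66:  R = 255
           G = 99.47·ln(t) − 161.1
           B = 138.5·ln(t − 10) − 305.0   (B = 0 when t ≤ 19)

1.539

At 3113 K (t = 31.13):
  B = 138.5·ln(31.13 − 10) − 305.0 = 138.5·ln 21.13 − 305.0 = 138.5·3.0507 − 305.0 = 117.521.
At 4338 K (t = 43.38):
  B = 138.5·ln(43.38 − 10) − 305.0 = 138.5·ln 33.38 − 305.0 = 138.5·3.5080 − 305.0 = 180.852.
Gain = 180.852 / 117.521 = 1.5389 → 1.539.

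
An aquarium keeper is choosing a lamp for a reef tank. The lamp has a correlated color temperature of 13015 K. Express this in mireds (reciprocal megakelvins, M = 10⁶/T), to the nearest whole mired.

77 mireds

M = 10⁶ / 13015 = 76.834 → 77 mireds.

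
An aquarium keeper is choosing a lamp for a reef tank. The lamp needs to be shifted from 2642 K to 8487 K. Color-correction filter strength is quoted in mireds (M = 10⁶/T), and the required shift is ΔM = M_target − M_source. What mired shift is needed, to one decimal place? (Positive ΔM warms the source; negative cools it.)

M_source = 10⁶/2642 = 378.501; M_target = 10⁶/8487 = 117.827.
ΔM = 117.827 − 378.501 = -260.674 → -260.7 mireds, a cooling shift.

-260.7 mireds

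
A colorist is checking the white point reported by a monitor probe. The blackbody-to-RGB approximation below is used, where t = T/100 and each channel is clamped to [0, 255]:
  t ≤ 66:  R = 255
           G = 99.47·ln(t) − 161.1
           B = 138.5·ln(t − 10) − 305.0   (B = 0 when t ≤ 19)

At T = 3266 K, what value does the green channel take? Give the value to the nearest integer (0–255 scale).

t = 3266/100 = 32.66; the t ≤ 66 branch applies.
G = 99.47·ln 32.66 − 161.1 = 99.47·3.4862 − 161.1 = 185.667.
Rounded: 186.

186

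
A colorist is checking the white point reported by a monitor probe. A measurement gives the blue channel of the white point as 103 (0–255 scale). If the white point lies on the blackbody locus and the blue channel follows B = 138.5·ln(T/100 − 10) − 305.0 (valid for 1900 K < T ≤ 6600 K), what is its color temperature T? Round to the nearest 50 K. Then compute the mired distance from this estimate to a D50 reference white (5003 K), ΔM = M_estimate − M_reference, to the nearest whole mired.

+145 mireds

ln(t − 10) = (103 + 305.0) / 138.5 = 2.9458.
t − 10 = e^2.9458 = 19.027, so t = 29.027.
T = 100·t = 2903 K → 2900 K to the nearest 50 K.
M_estimate = 10⁶/2900 = 344.83; M_reference = 10⁶/5003 = 199.88.
ΔM = 344.83 − 199.88 = 144.95 → +145 mireds.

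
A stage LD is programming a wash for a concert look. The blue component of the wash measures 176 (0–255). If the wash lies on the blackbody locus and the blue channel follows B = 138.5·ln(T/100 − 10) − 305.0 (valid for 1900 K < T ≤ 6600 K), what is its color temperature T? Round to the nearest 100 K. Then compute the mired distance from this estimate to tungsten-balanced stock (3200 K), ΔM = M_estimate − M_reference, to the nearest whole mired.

-74 mireds

ln(t − 10) = (176 + 305.0) / 138.5 = 3.4729.
t − 10 = e^3.4729 = 32.231, so t = 42.231.
T = 100·t = 4223 K → 4200 K to the nearest 100 K.
M_estimate = 10⁶/4200 = 238.10; M_reference = 10⁶/3200 = 312.50.
ΔM = 238.10 − 312.50 = -74.40 → -74 mireds.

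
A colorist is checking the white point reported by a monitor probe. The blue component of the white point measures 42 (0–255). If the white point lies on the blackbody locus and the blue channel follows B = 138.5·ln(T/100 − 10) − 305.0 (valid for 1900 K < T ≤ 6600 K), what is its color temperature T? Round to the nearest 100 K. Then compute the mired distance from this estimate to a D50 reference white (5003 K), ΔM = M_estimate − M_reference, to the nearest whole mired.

+255 mireds

ln(t − 10) = (42 + 305.0) / 138.5 = 2.5054.
t − 10 = e^2.5054 = 12.249, so t = 22.249.
T = 100·t = 2225 K → 2200 K to the nearest 100 K.
M_estimate = 10⁶/2200 = 454.55; M_reference = 10⁶/5003 = 199.88.
ΔM = 454.55 − 199.88 = 254.67 → +255 mireds.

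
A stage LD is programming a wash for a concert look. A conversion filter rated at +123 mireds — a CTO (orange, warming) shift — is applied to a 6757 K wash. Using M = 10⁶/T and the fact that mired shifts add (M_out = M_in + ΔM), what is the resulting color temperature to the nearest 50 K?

M_in = 10⁶/6757 = 147.99 mireds.
M_out = 147.99 + (+123) = 270.99 mireds.
T_out = 10⁶/270.99 = 3690.1 K → 3700 K.

3700 K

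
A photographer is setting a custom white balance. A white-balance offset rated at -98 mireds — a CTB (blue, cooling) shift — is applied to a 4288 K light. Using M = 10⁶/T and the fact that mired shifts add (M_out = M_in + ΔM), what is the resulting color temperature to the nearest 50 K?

M_in = 10⁶/4288 = 233.21 mireds.
M_out = 233.21 + (-98) = 135.21 mireds.
T_out = 10⁶/135.21 = 7396.0 K → 7400 K.

7400 K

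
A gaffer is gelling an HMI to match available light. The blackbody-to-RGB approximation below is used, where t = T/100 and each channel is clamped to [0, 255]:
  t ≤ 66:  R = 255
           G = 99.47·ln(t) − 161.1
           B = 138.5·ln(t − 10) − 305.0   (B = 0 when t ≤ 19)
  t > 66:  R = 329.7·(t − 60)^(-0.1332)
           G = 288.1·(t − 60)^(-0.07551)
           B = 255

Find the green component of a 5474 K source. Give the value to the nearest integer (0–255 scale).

t = 5474/100 = 54.74; the t ≤ 66 branch applies.
G = 99.47·ln 54.74 − 161.1 = 99.47·4.0026 − 161.1 = 237.038.
Rounded: 237.

237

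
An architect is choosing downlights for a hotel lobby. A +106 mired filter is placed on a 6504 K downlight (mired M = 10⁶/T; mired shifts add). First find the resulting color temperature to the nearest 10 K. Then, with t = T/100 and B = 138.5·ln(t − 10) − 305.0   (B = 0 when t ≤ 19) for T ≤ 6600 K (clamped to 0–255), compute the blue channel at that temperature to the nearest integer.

M_in = 10⁶/6504 = 153.75; M_out = 153.75 + (+106) = 259.75.
T_out = 10⁶/259.75 = 3849.8 K → 3850 K; t = 38.5.
B = 138.5·ln(38.5 − 10) − 305.0 = 138.5·ln 28.5 − 305.0 = 138.5·3.3499 − 305.0 = 158.962.
Rounded: 159.

159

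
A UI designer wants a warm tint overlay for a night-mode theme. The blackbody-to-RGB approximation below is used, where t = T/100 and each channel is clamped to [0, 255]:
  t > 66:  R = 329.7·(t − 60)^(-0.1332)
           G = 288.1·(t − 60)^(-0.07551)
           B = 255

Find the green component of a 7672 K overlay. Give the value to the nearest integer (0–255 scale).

t = 7672/100 = 76.72; the t > 66 branch applies.
G = 288.1·(76.72 − 60)^(-0.07551) = 288.1·16.72^(-0.07551) = 288.1·0.80841 = 232.904.
Rounded: 233.

233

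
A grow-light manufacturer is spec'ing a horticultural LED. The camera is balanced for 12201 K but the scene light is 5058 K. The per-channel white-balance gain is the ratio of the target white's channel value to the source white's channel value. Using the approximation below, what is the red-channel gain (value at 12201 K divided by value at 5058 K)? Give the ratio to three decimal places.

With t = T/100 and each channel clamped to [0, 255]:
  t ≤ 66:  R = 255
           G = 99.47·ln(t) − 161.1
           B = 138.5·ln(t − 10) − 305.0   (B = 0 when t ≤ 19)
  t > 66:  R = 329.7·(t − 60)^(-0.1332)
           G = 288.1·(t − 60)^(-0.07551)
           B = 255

At 5058 K (t = 50.58):
  R = 255 by definition for t ≤ 66.
At 12201 K (t = 122.01):
  R = 329.7·(122.01 − 60)^(-0.1332) = 329.7·62.01^(-0.1332) = 329.7·0.57709 = 190.267.
Gain = 190.267 / 255.000 = 0.7461 → 0.746.

0.746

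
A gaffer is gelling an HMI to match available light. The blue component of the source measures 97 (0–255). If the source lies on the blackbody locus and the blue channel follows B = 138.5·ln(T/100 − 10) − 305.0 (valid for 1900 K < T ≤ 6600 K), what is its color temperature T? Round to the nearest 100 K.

2800 K

ln(t − 10) = (97 + 305.0) / 138.5 = 2.9025.
t − 10 = e^2.9025 = 18.220, so t = 28.220.
T = 100·t = 2822 K → 2800 K to the nearest 100 K.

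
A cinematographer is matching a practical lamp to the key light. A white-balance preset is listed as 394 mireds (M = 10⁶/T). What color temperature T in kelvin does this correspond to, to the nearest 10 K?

T = 10⁶ / 394 = 2538.07 K → 2540 K.

2540 K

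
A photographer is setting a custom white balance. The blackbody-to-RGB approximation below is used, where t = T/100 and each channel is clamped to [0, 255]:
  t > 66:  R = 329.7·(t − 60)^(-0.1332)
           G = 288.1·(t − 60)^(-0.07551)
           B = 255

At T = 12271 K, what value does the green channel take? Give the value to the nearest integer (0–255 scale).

211

t = 12271/100 = 122.71; the t > 66 branch applies.
G = 288.1·(122.71 − 60)^(-0.07551) = 288.1·62.71^(-0.07551) = 288.1·0.73162 = 210.779.
Rounded: 211.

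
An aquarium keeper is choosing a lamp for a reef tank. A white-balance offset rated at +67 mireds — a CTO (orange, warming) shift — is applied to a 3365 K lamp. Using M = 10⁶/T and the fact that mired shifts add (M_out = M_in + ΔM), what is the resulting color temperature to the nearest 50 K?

M_in = 10⁶/3365 = 297.18 mireds.
M_out = 297.18 + (+67) = 364.18 mireds.
T_out = 10⁶/364.18 = 2745.9 K → 2750 K.

2750 K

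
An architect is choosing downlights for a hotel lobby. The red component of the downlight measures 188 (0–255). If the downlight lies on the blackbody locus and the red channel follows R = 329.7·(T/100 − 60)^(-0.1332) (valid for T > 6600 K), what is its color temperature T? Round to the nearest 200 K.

(t − 60)^(-0.1332) = 188/329.7 = 0.57022.
t − 60 = 0.57022^(1/-0.1332) = 0.57022^(-7.508) = 67.848, so t = 127.848.
T = 100·t = 12785 K → 12800 K to the nearest 200 K.

12800 K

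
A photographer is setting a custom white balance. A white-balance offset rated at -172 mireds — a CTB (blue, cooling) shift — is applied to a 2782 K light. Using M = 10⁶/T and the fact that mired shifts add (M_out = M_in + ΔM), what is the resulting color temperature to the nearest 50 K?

5350 K

M_in = 10⁶/2782 = 359.45 mireds.
M_out = 359.45 + (-172) = 187.45 mireds.
T_out = 10⁶/187.45 = 5334.7 K → 5350 K.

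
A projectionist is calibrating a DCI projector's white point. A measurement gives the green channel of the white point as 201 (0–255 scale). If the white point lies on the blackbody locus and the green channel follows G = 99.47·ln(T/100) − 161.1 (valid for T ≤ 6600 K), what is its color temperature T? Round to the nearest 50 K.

ln t = (201 + 161.1) / 99.47 = 3.6403.
t = e^3.6403 = 38.103.
T = 100·t = 3810 K → 3800 K to the nearest 50 K.

3800 K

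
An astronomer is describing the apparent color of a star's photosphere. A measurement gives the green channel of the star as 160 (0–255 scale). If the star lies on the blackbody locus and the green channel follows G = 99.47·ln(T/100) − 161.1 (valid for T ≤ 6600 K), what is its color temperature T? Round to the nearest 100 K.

2500 K

ln t = (160 + 161.1) / 99.47 = 3.2281.
t = e^3.2281 = 25.232.
T = 100·t = 2523 K → 2500 K to the nearest 100 K.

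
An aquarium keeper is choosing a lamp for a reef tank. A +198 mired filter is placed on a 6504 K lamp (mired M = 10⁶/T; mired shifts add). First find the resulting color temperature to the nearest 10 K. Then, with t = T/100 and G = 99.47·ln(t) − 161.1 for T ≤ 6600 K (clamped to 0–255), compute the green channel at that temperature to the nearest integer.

172

M_in = 10⁶/6504 = 153.75; M_out = 153.75 + (+198) = 351.75.
T_out = 10⁶/351.75 = 2842.9 K → 2840 K; t = 28.4.
G = 99.47·ln 28.4 − 161.1 = 99.47·3.3464 − 161.1 = 171.765.
Rounded: 172.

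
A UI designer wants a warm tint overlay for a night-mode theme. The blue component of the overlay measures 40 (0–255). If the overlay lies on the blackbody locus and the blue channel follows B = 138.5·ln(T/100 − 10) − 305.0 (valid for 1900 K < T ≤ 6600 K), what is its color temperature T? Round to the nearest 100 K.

2200 K

ln(t − 10) = (40 + 305.0) / 138.5 = 2.4910.
t − 10 = e^2.4910 = 12.073, so t = 22.073.
T = 100·t = 2207 K → 2200 K to the nearest 100 K.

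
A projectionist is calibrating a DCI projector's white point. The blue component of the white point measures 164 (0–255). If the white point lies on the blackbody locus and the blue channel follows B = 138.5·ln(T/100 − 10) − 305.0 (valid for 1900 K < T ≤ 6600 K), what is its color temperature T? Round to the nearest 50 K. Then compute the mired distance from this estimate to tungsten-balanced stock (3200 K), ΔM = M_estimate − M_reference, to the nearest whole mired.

ln(t − 10) = (164 + 305.0) / 138.5 = 3.3863.
t − 10 = e^3.3863 = 29.556, so t = 39.556.
T = 100·t = 3956 K → 3950 K to the nearest 50 K.
M_estimate = 10⁶/3950 = 253.16; M_reference = 10⁶/3200 = 312.50.
ΔM = 253.16 − 312.50 = -59.34 → -59 mireds.

-59 mireds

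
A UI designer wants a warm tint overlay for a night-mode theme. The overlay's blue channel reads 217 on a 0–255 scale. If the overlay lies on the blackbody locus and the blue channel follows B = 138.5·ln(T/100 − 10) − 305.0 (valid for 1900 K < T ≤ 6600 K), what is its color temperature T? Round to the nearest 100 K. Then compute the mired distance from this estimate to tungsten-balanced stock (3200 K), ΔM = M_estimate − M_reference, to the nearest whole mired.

-124 mireds

ln(t − 10) = (217 + 305.0) / 138.5 = 3.7690.
t − 10 = e^3.7690 = 43.335, so t = 53.335.
T = 100·t = 5333 K → 5300 K to the nearest 100 K.
M_estimate = 10⁶/5300 = 188.68; M_reference = 10⁶/3200 = 312.50.
ΔM = 188.68 − 312.50 = -123.82 → -124 mireds.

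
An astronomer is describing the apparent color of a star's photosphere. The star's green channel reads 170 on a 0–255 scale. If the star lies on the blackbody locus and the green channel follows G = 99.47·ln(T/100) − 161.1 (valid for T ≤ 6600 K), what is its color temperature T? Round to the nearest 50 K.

2800 K

ln t = (170 + 161.1) / 99.47 = 3.3286.
t = e^3.3286 = 27.900.
T = 100·t = 2790 K → 2800 K to the nearest 50 K.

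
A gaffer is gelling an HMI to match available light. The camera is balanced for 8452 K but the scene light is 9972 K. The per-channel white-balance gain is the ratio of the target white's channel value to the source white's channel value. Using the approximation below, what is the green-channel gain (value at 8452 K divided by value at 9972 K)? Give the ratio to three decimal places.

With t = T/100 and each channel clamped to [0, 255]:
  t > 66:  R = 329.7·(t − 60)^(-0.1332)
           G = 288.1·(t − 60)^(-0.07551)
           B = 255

At 9972 K (t = 99.72):
  G = 288.1·(99.72 − 60)^(-0.07551) = 288.1·39.72^(-0.07551) = 288.1·0.75728 = 218.174.
At 8452 K (t = 84.52):
  G = 288.1·(84.52 − 60)^(-0.07551) = 288.1·24.52^(-0.07551) = 288.1·0.78538 = 226.267.
Gain = 226.267 / 218.174 = 1.0371 → 1.037.

1.037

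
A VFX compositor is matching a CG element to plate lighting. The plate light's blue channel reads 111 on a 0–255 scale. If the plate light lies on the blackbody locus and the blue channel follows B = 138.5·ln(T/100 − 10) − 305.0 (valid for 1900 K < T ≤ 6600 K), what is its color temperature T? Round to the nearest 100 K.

3000 K

ln(t − 10) = (111 + 305.0) / 138.5 = 3.0036.
t − 10 = e^3.0036 = 20.158, so t = 30.158.
T = 100·t = 3016 K → 3000 K to the nearest 100 K.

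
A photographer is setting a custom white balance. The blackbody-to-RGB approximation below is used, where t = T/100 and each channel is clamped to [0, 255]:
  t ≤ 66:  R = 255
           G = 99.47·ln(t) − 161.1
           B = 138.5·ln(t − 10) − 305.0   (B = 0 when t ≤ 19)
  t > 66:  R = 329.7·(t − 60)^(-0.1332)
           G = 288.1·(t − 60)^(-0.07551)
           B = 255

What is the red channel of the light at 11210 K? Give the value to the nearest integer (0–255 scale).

195

t = 11210/100 = 112.1; the t > 66 branch applies.
R = 329.7·(112.1 − 60)^(-0.1332) = 329.7·52.1^(-0.1332) = 329.7·0.59063 = 194.731.
Rounded: 195.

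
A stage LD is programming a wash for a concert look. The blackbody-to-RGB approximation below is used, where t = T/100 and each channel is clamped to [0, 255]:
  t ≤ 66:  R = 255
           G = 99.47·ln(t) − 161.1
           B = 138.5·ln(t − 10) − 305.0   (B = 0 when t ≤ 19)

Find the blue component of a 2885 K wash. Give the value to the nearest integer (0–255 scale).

102

t = 2885/100 = 28.85; the t ≤ 66 branch applies.
B = 138.5·ln(28.85 − 10) − 305.0 = 138.5·ln 18.85 − 305.0 = 138.5·2.9365 − 305.0 = 101.707.
Rounded: 102.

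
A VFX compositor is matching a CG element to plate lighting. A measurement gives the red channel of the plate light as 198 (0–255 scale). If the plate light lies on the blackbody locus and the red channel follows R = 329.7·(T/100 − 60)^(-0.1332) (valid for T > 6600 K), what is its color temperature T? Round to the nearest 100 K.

10600 K

(t − 60)^(-0.1332) = 198/329.7 = 0.60055.
t − 60 = 0.60055^(1/-0.1332) = 0.60055^(-7.508) = 45.980, so t = 105.980.
T = 100·t = 10598 K → 10600 K to the nearest 100 K.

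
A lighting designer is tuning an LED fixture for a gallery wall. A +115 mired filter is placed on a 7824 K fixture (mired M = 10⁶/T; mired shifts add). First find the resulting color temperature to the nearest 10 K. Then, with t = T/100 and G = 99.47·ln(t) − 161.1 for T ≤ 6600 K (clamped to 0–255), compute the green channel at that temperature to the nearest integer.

M_in = 10⁶/7824 = 127.81; M_out = 127.81 + (+115) = 242.81.
T_out = 10⁶/242.81 = 4118.4 K → 4120 K; t = 41.2.
G = 99.47·ln 41.2 − 161.1 = 99.47·3.7184 − 161.1 = 208.773.
Rounded: 209.

209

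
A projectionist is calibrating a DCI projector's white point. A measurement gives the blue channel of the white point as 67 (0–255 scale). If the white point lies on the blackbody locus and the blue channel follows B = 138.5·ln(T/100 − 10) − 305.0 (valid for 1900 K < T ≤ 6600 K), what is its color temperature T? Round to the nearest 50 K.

ln(t − 10) = (67 + 305.0) / 138.5 = 2.6859.
t − 10 = e^2.6859 = 14.672, so t = 24.672.
T = 100·t = 2467 K → 2450 K to the nearest 50 K.

2450 K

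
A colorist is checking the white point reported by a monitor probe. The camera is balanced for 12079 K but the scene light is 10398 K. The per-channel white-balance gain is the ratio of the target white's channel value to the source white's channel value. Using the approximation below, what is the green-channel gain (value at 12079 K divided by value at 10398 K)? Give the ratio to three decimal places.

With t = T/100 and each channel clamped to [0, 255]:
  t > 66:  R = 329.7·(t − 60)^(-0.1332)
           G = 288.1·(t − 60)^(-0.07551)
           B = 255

0.976

At 10398 K (t = 103.98):
  G = 288.1·(103.98 − 60)^(-0.07551) = 288.1·43.98^(-0.07551) = 288.1·0.75148 = 216.502.
At 12079 K (t = 120.79):
  G = 288.1·(120.79 − 60)^(-0.07551) = 288.1·60.79^(-0.07551) = 288.1·0.73334 = 211.274.
Gain = 211.274 / 216.502 = 0.9759 → 0.976.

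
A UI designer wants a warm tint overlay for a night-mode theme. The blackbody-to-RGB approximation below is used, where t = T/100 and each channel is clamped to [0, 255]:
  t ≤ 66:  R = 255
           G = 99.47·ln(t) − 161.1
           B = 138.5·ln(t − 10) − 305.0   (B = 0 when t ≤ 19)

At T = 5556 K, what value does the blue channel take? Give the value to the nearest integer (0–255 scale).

t = 5556/100 = 55.56; the t ≤ 66 branch applies.
B = 138.5·ln(55.56 − 10) − 305.0 = 138.5·ln 45.56 − 305.0 = 138.5·3.8190 − 305.0 = 223.936.
Rounded: 224.

224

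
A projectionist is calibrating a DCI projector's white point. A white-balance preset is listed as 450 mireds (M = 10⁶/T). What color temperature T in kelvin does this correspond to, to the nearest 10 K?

2220 K

T = 10⁶ / 450 = 2222.22 K → 2220 K.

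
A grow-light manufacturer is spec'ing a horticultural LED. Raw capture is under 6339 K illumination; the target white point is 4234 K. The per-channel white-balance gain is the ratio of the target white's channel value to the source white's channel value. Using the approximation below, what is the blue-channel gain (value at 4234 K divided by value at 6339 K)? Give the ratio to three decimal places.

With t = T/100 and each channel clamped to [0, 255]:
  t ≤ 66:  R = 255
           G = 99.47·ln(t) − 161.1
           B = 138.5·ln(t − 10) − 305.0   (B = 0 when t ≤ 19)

0.718

At 6339 K (t = 63.39):
  B = 138.5·ln(63.39 − 10) − 305.0 = 138.5·ln 53.39 − 305.0 = 138.5·3.9776 − 305.0 = 245.901.
At 4234 K (t = 42.34):
  B = 138.5·ln(42.34 − 10) − 305.0 = 138.5·ln 32.34 − 305.0 = 138.5·3.4763 − 305.0 = 176.468.
Gain = 176.468 / 245.901 = 0.7176 → 0.718.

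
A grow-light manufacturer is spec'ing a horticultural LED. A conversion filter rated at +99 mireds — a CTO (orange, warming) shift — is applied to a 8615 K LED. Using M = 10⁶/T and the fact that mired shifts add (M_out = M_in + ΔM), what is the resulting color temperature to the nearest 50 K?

M_in = 10⁶/8615 = 116.08 mireds.
M_out = 116.08 + (+99) = 215.08 mireds.
T_out = 10⁶/215.08 = 4649.5 K → 4650 K.

4650 K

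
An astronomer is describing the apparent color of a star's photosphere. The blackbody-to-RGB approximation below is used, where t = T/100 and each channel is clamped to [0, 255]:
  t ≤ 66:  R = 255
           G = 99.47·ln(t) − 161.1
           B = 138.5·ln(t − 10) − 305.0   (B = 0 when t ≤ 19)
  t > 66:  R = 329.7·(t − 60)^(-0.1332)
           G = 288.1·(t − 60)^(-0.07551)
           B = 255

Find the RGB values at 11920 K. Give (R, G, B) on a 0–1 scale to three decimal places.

(0.751, 0.830, 1.000)

t = 11920/100 = 119.2; the t > 66 branch applies.
R = 329.7·(119.2 − 60)^(-0.1332) = 329.7·59.2^(-0.1332) = 329.7·0.58067 = 191.446.
G = 288.1·(119.2 − 60)^(-0.07551) = 288.1·59.2^(-0.07551) = 288.1·0.73480 = 211.697.
B = 255 by definition for t > 66.
Dividing each by 255: (0.7508, 0.8302, 1.0000) → (0.751, 0.830, 1.000).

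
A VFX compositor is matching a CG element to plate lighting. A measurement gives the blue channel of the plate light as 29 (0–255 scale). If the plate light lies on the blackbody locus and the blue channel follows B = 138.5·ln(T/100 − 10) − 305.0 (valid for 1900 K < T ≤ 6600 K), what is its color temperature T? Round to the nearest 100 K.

ln(t − 10) = (29 + 305.0) / 138.5 = 2.4116.
t − 10 = e^2.4116 = 11.151, so t = 21.151.
T = 100·t = 2115 K → 2100 K to the nearest 100 K.

2100 K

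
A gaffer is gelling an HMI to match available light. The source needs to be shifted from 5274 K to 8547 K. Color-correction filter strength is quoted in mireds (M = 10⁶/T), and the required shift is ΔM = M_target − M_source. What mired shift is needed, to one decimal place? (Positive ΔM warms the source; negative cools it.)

M_source = 10⁶/5274 = 189.609; M_target = 10⁶/8547 = 117.000.
ΔM = 117.000 − 189.609 = -72.609 → -72.6 mireds, a cooling shift.

-72.6 mireds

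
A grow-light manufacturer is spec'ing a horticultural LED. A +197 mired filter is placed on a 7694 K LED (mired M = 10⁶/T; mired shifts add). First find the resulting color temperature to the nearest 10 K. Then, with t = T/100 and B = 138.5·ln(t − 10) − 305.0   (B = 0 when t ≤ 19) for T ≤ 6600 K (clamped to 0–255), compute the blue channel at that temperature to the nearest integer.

114

M_in = 10⁶/7694 = 129.97; M_out = 129.97 + (+197) = 326.97.
T_out = 10⁶/326.97 = 3058.4 K → 3060 K; t = 30.6.
B = 138.5·ln(30.6 − 10) − 305.0 = 138.5·ln 20.6 − 305.0 = 138.5·3.0253 − 305.0 = 114.003.
Rounded: 114.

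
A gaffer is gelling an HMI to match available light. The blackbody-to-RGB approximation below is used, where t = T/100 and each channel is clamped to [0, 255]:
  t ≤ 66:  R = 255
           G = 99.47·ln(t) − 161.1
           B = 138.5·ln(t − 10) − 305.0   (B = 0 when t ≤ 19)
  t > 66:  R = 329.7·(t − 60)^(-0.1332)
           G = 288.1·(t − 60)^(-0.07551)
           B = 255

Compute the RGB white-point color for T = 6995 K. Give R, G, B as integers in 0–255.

R=243, G=242, B=255

t = 6995/100 = 69.95; the t > 66 branch applies.
R = 329.7·(69.95 − 60)^(-0.1332) = 329.7·9.95^(-0.1332) = 329.7·0.73636 = 242.778.
G = 288.1·(69.95 − 60)^(-0.07551) = 288.1·9.95^(-0.07551) = 288.1·0.84073 = 242.213.
B = 255 by definition for t > 66.
Rounded: (243, 242, 255).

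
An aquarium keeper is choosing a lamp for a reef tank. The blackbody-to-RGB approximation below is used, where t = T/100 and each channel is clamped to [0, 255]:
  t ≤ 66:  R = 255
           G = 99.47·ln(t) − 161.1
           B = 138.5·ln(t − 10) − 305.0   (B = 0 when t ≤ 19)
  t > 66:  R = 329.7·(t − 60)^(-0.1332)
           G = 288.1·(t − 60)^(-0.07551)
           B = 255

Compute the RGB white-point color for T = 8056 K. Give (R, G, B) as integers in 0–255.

t = 8056/100 = 80.56; the t > 66 branch applies.
R = 329.7·(80.56 − 60)^(-0.1332) = 329.7·20.56^(-0.1332) = 329.7·0.66851 = 220.406.
G = 288.1·(80.56 − 60)^(-0.07551) = 288.1·20.56^(-0.07551) = 288.1·0.79589 = 229.296.
B = 255 by definition for t > 66.
Rounded: (220, 229, 255).

(220, 229, 255)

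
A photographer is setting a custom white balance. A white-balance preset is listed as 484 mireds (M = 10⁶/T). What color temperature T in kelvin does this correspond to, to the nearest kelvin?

T = 10⁶ / 484 = 2066.12 K → 2066 K.

2066 K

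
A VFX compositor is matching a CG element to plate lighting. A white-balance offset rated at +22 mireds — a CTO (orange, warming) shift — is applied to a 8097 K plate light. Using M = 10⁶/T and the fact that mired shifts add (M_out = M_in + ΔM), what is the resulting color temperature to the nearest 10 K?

6870 K

M_in = 10⁶/8097 = 123.50 mireds.
M_out = 123.50 + (+22) = 145.50 mireds.
T_out = 10⁶/145.50 = 6872.7 K → 6870 K.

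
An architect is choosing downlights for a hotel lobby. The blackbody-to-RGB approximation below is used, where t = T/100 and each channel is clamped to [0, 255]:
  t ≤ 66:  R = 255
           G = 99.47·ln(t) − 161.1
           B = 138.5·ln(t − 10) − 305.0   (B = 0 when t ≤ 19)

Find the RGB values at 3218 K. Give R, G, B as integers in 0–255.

t = 3218/100 = 32.18; the t ≤ 66 branch applies.
R = 255 by definition for t ≤ 66.
G = 99.47·ln 32.18 − 161.1 = 99.47·3.4713 − 161.1 = 184.195.
B = 138.5·ln(32.18 − 10) − 305.0 = 138.5·ln 22.18 − 305.0 = 138.5·3.0992 − 305.0 = 124.238.
Rounded: (255, 184, 124).

R=255, G=184, B=124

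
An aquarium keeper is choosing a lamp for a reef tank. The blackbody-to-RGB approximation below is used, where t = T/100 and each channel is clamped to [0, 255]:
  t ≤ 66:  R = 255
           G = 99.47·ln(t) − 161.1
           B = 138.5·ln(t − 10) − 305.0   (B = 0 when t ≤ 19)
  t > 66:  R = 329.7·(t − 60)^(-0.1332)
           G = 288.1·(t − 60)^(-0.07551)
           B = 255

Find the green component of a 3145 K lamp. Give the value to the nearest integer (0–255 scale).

182

t = 3145/100 = 31.45; the t ≤ 66 branch applies.
G = 99.47·ln 31.45 − 161.1 = 99.47·3.4484 − 161.1 = 181.912.
Rounded: 182.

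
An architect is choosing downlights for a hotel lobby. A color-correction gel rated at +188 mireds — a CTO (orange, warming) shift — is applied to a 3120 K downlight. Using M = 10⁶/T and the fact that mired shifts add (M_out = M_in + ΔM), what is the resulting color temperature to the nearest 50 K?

M_in = 10⁶/3120 = 320.51 mireds.
M_out = 320.51 + (+188) = 508.51 mireds.
T_out = 10⁶/508.51 = 1966.5 K → 1950 K.

1950 K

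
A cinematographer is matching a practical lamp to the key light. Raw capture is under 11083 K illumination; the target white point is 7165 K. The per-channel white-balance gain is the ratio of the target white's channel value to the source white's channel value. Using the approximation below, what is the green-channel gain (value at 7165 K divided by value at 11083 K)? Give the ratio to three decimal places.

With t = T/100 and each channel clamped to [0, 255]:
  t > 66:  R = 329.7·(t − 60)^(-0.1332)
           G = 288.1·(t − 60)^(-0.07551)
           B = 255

1.118

At 11083 K (t = 110.83):
  G = 288.1·(110.83 − 60)^(-0.07551) = 288.1·50.83^(-0.07551) = 288.1·0.74331 = 214.148.
At 7165 K (t = 71.65):
  G = 288.1·(71.65 − 60)^(-0.07551) = 288.1·11.65^(-0.07551) = 288.1·0.83077 = 239.345.
Gain = 239.345 / 214.148 = 1.1177 → 1.118.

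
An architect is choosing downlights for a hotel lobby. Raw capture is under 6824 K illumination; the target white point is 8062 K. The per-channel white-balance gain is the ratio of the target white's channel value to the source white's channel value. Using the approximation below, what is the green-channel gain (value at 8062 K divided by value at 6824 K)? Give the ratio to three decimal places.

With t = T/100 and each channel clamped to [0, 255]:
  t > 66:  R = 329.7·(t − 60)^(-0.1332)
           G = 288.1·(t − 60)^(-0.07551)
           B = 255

0.933

At 6824 K (t = 68.24):
  G = 288.1·(68.24 − 60)^(-0.07551) = 288.1·8.24^(-0.07551) = 288.1·0.85278 = 245.687.
At 8062 K (t = 80.62):
  G = 288.1·(80.62 − 60)^(-0.07551) = 288.1·20.62^(-0.07551) = 288.1·0.79572 = 229.246.
Gain = 229.246 / 245.687 = 0.9331 → 0.933.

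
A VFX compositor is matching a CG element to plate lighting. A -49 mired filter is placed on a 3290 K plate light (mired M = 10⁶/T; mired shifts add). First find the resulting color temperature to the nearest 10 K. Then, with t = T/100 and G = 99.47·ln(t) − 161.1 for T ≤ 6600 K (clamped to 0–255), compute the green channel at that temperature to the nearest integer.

M_in = 10⁶/3290 = 303.95; M_out = 303.95 + (-49) = 254.95.
T_out = 10⁶/254.95 = 3922.3 K → 3920 K; t = 39.2.
G = 99.47·ln 39.2 − 161.1 = 99.47·3.6687 − 161.1 = 203.823.
Rounded: 204.

204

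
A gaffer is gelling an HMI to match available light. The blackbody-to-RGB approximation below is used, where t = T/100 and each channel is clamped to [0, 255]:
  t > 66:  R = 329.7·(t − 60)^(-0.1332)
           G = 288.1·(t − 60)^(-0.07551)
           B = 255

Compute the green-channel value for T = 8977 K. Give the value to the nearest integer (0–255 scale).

t = 8977/100 = 89.77; the t > 66 branch applies.
G = 288.1·(89.77 − 60)^(-0.07551) = 288.1·29.77^(-0.07551) = 288.1·0.77395 = 222.976.
Rounded: 223.

223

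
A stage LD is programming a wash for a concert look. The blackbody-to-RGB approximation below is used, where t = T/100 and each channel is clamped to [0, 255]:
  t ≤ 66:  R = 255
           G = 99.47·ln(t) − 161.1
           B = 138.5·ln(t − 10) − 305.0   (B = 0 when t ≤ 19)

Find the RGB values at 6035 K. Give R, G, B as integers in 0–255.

R=255, G=247, B=238

t = 6035/100 = 60.35; the t ≤ 66 branch applies.
R = 255 by definition for t ≤ 66.
G = 99.47·ln 60.35 − 161.1 = 99.47·4.1002 − 161.1 = 246.743.
B = 138.5·ln(60.35 − 10) − 305.0 = 138.5·ln 50.35 − 305.0 = 138.5·3.9190 − 305.0 = 237.781.
Rounded: (255, 247, 238).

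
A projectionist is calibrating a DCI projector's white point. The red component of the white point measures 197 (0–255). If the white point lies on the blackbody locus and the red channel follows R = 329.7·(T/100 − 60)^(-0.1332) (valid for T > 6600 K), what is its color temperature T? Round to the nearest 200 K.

10800 K

(t − 60)^(-0.1332) = 197/329.7 = 0.59751.
t − 60 = 0.59751^(1/-0.1332) = 0.59751^(-7.508) = 47.761, so t = 107.761.
T = 100·t = 10776 K → 10800 K to the nearest 200 K.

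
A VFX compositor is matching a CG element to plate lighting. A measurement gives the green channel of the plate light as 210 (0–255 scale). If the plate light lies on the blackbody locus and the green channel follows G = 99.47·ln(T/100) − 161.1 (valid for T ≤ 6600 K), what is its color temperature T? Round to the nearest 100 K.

ln t = (210 + 161.1) / 99.47 = 3.7308.
t = e^3.7308 = 41.711.
T = 100·t = 4171 K → 4200 K to the nearest 100 K.

4200 K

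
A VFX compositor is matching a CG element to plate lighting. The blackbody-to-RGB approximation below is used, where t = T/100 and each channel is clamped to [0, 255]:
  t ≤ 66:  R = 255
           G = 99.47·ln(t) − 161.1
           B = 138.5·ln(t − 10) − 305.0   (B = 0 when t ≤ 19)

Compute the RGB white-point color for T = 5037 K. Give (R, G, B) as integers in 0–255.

(255, 229, 207)

t = 5037/100 = 50.37; the t ≤ 66 branch applies.
R = 255 by definition for t ≤ 66.
G = 99.47·ln 50.37 − 161.1 = 99.47·3.9194 − 161.1 = 228.762.
B = 138.5·ln(50.37 − 10) − 305.0 = 138.5·ln 40.37 − 305.0 = 138.5·3.6981 − 305.0 = 207.185.
Rounded: (255, 229, 207).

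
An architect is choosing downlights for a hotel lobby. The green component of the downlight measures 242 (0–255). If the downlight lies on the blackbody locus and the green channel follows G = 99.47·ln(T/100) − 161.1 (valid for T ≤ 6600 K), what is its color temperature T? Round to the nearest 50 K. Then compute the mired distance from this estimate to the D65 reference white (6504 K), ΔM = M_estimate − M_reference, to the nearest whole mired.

+20 mireds

ln t = (242 + 161.1) / 99.47 = 4.0525.
t = e^4.0525 = 57.540.
T = 100·t = 5754 K → 5750 K to the nearest 50 K.
M_estimate = 10⁶/5750 = 173.91; M_reference = 10⁶/6504 = 153.75.
ΔM = 173.91 − 153.75 = 20.16 → +20 mireds.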